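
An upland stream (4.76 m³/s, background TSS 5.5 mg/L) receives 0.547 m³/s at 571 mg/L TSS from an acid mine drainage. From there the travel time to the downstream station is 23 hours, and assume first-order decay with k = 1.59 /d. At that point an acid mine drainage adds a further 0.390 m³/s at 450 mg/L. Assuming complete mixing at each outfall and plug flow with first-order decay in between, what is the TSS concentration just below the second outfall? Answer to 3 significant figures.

After mixing, C = (4.760·5.500 + 0.5470·571.0) / 5.307 = 338.5/5.307 = 63.79 mg/L; combined flow 5.307 m³/s.
After decay, C = 63.79 × e^(−kt) = 63.79 × 0.2179 = 13.90 mg/L.
At the second outfall, C = (5.307·13.90 + 0.3900·450.0) / (5.307 + 0.3900) = 43.75 mg/L.

43.8 mg/L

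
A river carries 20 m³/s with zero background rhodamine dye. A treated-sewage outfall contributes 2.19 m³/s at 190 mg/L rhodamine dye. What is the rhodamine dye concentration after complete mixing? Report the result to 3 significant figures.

18.8 mg/L

Conservation of mass: C = (20.00·0 + 2.190·190.0) / 22.19 = 416.1/22.19 = 18.75 mg/L.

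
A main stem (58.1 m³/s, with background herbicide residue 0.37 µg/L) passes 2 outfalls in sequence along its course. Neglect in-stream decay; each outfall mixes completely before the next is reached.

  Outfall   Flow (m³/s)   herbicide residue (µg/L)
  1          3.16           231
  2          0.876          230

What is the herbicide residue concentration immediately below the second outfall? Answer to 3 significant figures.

15.3 µg/L

After outfall 1: Q = 58.10 + 3.160 = 61.26 m³/s; C = (58.10·0.3700 + 3.160·231.0)/61.26 = 12.27 µg/L.
After outfall 2: Q = 61.26 + 0.8760 = 62.14 m³/s; C = (61.26·12.27 + 0.8760·230.0)/62.14 = 15.34 µg/L.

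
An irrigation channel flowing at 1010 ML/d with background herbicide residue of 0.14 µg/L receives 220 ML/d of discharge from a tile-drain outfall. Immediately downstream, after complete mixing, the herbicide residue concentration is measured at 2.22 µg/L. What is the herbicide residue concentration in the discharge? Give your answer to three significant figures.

Mass balance: 1010·0.1400 + 220.0·Cₑ = 1230·2.220
→ Cₑ = (1230·2.220 − 1010·0.1400) / 220.0 = 11.77 µg/L.

11.8 µg/L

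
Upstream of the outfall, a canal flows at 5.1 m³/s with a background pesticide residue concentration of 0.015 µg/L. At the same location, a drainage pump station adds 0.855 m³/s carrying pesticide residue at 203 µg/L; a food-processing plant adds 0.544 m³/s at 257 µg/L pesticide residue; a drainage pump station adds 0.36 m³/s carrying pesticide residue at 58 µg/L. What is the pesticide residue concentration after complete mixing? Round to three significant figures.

48.7 µg/L

Conservation of mass: C = (5.100·0.01500 + 0.8550·203.0 + 0.5440·257.0 + 0.3600·58.00) / 6.859 = 334.3/6.859 = 48.74 µg/L.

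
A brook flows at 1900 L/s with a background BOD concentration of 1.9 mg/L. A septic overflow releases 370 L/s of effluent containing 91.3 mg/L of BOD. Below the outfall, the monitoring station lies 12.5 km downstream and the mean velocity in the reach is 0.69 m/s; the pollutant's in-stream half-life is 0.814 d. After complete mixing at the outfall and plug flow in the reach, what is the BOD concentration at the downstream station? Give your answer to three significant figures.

After mixing, C = (1900·1.900 + 370.0·91.30) / 2270 = 37390/2270 = 16.47 mg/L.
Travel time t = 12.5·1000 / 0.69 = 18120 s = 5.032 h.
Half-life 0.814 d → k = ln 2 / 0.814 = 0.8515 d⁻¹.
After decay, C = 16.47 × e^(−kt) = 16.47 × 0.8365 = 13.78 mg/L.

13.8 mg/L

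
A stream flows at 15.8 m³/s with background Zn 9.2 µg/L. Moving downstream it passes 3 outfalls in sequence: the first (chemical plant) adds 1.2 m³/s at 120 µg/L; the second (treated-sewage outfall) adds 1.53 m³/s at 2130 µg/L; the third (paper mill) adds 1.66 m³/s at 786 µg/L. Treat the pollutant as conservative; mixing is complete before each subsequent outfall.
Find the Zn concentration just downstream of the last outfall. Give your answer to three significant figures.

After outfall 1: Q = 15.80 + 1.200 = 17.00 m³/s; C = (15.80·9.200 + 1.200·120.0)/17.00 = 17.02 µg/L.
After outfall 2: Q = 17.00 + 1.530 = 18.53 m³/s; C = (17.00·17.02 + 1.530·2130)/18.53 = 191.5 µg/L.
After outfall 3: Q = 18.53 + 1.660 = 20.19 m³/s; C = (18.53·191.5 + 1.660·786.0)/20.19 = 240.4 µg/L.

240 µg/L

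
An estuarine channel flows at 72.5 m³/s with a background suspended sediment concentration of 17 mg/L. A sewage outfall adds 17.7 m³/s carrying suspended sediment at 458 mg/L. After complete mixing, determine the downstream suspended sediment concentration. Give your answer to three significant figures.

Flow-weighted average: C = (72.50·17.00 + 17.70·458.0) / 90.20 = 9339/90.20 = 103.5 mg/L.

104 mg/L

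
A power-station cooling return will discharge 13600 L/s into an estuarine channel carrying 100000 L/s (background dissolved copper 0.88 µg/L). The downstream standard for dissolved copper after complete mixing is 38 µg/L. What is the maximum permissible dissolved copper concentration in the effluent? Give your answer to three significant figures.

311 µg/L

At the limit, (Qr·Cr + Qe·Cₑ)/(Qr + Qe) = 38:
Cₑ = (113600·38 − 100000·0.8800) / 13600 = 310.9 µg/L.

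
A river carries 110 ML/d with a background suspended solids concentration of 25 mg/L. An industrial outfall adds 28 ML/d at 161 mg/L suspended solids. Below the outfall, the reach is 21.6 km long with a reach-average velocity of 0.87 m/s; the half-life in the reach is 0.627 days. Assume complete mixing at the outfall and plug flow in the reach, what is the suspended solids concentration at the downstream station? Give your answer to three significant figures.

After mixing, C = (110.0·25.00 + 28.00·161.0) / 138.0 = 7258/138.0 = 52.59 mg/L.
Travel time t = 21.6·1000 / 0.87 = 24830 s = 6.897 h.
Half-life 0.627 d → k = ln 2 / 0.627 = 1.105 d⁻¹.
After decay, C = 52.59 × e^(−kt) = 52.59 × 0.7278 = 38.28 mg/L.

38.3 mg/L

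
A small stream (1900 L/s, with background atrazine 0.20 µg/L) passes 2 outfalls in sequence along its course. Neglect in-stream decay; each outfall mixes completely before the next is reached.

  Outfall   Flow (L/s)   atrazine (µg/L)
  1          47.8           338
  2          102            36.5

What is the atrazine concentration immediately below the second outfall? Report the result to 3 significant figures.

Below outfall 1: Q → 1948 L/s, C = (1900·0.2000 + 47.80·338.0)/1948 = 8.490 µg/L.
Below outfall 2: Q → 2050 L/s, C = (1948·8.490 + 102.0·36.50)/2050 = 9.884 µg/L.

9.88 µg/L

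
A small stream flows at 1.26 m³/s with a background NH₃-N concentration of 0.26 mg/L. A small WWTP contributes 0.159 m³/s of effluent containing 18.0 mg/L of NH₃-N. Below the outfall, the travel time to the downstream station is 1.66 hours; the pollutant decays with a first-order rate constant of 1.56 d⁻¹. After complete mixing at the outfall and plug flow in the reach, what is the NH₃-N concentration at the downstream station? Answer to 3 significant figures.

After mixing, C = (1.260·0.2600 + 0.1590·18.00) / 1.419 = 3.190/1.419 = 2.248 mg/L.
First-order decay: C = 2.248·exp(−k·t) = 2.248·0.8977 = 2.018 mg/L.

2.02 mg/L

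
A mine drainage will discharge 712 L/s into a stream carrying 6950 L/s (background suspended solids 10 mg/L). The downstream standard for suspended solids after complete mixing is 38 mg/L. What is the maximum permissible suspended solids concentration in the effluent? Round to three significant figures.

At the limit, (Qr·Cr + Qe·Cₑ)/(Qr + Qe) = 38:
Cₑ = (7662·38 − 6950·10.00) / 712.0 = 311.3 mg/L.

311 mg/L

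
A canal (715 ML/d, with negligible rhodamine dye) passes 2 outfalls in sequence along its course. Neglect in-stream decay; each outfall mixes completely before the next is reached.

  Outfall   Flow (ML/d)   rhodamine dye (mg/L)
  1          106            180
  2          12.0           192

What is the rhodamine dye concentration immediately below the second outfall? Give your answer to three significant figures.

After outfall 1: Q = 715.0 + 106.0 = 821.0 ML/d; C = (715.0·0 + 106.0·180.0)/821.0 = 23.24 mg/L.
After outfall 2: Q = 821.0 + 12.00 = 833.0 ML/d; C = (821.0·23.24 + 12.00·192.0)/833.0 = 25.67 mg/L.

25.7 mg/L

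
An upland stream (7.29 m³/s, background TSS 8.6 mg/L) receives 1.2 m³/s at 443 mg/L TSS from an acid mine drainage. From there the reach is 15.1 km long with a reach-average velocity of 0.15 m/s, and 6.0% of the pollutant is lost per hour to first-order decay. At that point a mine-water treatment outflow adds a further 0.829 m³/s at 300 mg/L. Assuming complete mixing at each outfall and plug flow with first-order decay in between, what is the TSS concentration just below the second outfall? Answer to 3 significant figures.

After mixing, C = (7.290·8.600 + 1.200·443.0) / 8.490 = 594.3/8.490 = 70.00 mg/L; combined flow 8.490 m³/s.
Travel time t = 15.1·1000 / 0.15 = 100700 s = 27.96 h.
6.0%/h lost → k = −ln(1 − 0.06) = 0.06188 h⁻¹.
After decay, C = 70.00 × e^(−kt) = 70.00 × 0.1772 = 12.41 mg/L.
At the second outfall, C = (8.490·12.41 + 0.8290·300.0) / (8.490 + 0.8290) = 37.99 mg/L.

38.0 mg/L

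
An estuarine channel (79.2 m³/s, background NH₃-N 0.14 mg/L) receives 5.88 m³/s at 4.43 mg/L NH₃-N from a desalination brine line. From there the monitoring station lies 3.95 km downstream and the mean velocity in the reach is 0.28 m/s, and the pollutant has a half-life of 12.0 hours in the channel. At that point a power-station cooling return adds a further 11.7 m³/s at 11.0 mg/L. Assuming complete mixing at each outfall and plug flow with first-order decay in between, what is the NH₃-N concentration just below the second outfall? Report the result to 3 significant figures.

Mass balance: C = (79.20·0.1400 + 5.880·4.430) / 85.08 = 37.14/85.08 = 0.4365 mg/L; combined flow 85.08 m³/s.
Travel time t = 3.95·1000 / 0.28 = 14110 s = 3.919 h.
Half-life 12.0 h → k = ln 2 / 12.0 = 0.05776 h⁻¹ = 1.386 d⁻¹.
First-order decay: C = 0.4365·exp(−k·t) = 0.4365·0.7974 = 0.3481 mg/L.
At the second outfall, C = (85.08·0.3481 + 11.70·11.00) / (85.08 + 11.70) = 1.636 mg/L.

1.64 mg/L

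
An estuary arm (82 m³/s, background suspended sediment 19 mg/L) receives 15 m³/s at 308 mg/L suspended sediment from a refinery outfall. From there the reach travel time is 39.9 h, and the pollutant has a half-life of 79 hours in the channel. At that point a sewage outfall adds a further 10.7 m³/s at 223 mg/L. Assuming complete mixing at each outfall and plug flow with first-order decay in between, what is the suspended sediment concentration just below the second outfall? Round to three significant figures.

Conservation of mass: C = (82.00·19.00 + 15.00·308.0) / 97.00 = 6178/97.00 = 63.69 mg/L; combined flow 97.00 m³/s.
Half-life 79 h → k = ln 2 / 79 = 0.008774 h⁻¹ = 0.2106 d⁻¹.
Decay over the reach: 63.69·exp(−kt) = 63.69·0.7046 = 44.88 mg/L.
At the second outfall, C = (97.00·44.88 + 10.70·223.0) / (97.00 + 10.70) = 62.57 mg/L.

62.6 mg/L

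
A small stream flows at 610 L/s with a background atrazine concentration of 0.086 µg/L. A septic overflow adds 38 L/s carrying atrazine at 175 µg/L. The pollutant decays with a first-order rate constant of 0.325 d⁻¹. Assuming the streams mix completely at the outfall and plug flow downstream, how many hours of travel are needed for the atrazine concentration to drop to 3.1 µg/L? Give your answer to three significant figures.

89.0 h

Mass balance: C = (610.0·0.08600 + 38.00·175.0) / 648.0 = 6702/648.0 = 10.34 µg/L.
10.34·exp(−k·t) = 3.1 → t = ln(10.34/3.1)/k = 320300 s = 88.98 h.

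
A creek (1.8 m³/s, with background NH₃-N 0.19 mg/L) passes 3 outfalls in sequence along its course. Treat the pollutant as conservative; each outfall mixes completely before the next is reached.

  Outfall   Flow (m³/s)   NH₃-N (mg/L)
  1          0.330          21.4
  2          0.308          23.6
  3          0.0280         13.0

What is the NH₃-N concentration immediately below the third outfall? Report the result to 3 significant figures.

After outfall 1: Q = 1.800 + 0.3300 = 2.130 m³/s; C = (1.800·0.1900 + 0.3300·21.40)/2.130 = 3.476 mg/L.
After outfall 2: Q = 2.130 + 0.3080 = 2.438 m³/s; C = (2.130·3.476 + 0.3080·23.60)/2.438 = 6.018 mg/L.
After outfall 3: Q = 2.438 + 0.02800 = 2.466 m³/s; C = (2.438·6.018 + 0.02800·13.00)/2.466 = 6.098 mg/L.

6.10 mg/L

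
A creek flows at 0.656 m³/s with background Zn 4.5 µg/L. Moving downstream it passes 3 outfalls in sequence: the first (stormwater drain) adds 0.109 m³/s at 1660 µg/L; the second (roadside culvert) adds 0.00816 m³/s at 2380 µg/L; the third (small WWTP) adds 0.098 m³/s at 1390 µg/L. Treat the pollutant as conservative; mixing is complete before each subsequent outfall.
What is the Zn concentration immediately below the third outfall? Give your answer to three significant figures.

After outfall 1: Q = 0.6560 + 0.1090 = 0.7650 m³/s; C = (0.6560·4.500 + 0.1090·1660)/0.7650 = 240.4 µg/L.
After outfall 2: Q = 0.7650 + 0.008160 = 0.7732 m³/s; C = (0.7650·240.4 + 0.008160·2380)/0.7732 = 263.0 µg/L.
After outfall 3: Q = 0.7732 + 0.09800 = 0.8712 m³/s; C = (0.7732·263.0 + 0.09800·1390)/0.8712 = 389.7 µg/L.

390 µg/L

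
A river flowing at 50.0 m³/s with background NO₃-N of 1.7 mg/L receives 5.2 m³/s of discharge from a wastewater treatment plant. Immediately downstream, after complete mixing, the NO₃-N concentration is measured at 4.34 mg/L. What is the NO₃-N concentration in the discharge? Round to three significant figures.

29.7 mg/L

Mass balance: 50.00·1.700 + 5.200·Cₑ = 55.20·4.340
→ Cₑ = (55.20·4.340 − 50.00·1.700) / 5.200 = 29.72 mg/L.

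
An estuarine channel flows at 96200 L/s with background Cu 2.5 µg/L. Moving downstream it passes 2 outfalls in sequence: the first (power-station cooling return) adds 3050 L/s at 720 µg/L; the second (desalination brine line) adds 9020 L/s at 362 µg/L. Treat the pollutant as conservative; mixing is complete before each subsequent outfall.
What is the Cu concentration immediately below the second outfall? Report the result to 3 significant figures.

52.7 µg/L

Below outfall 1: Q → 99250 L/s, C = (96200·2.500 + 3050·720.0)/99250 = 24.55 µg/L.
Below outfall 2: Q → 108300 L/s, C = (99250·24.55 + 9020·362.0)/108300 = 52.66 µg/L.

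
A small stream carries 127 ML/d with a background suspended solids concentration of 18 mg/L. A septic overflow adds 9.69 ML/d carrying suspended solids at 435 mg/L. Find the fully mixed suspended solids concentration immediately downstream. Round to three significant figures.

47.6 mg/L

Conservation of mass: C = (127.0·18.00 + 9.690·435.0) / 136.7 = 6501/136.7 = 47.56 mg/L.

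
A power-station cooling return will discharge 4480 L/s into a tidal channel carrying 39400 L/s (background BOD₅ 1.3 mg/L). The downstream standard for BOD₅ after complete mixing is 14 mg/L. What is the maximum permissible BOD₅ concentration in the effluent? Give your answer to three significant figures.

At the limit, (Qr·Cr + Qe·Cₑ)/(Qr + Qe) = 14:
Cₑ = (43880·14 − 39400·1.300) / 4480 = 125.7 mg/L.

126 mg/L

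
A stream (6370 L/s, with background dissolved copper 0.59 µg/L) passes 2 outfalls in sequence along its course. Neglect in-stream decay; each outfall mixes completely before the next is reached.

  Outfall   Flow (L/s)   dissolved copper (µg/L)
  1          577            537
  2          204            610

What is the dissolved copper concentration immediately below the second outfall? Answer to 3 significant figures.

After outfall 1: Q = 6370 + 577.0 = 6947 L/s; C = (6370·0.5900 + 577.0·537.0)/6947 = 45.14 µg/L.
After outfall 2: Q = 6947 + 204.0 = 7151 L/s; C = (6947·45.14 + 204.0·610.0)/7151 = 61.26 µg/L.

61.3 µg/L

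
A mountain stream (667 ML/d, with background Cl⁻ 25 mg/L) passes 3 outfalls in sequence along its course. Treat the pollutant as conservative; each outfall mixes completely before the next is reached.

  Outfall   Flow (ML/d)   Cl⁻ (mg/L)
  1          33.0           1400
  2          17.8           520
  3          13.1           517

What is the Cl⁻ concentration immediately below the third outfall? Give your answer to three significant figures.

Below outfall 1: Q → 700.0 ML/d, C = (667.0·25.00 + 33.00·1400)/700.0 = 89.82 mg/L.
Below outfall 2: Q → 717.8 ML/d, C = (700.0·89.82 + 17.80·520.0)/717.8 = 100.5 mg/L.
Below outfall 3: Q → 730.9 ML/d, C = (717.8·100.5 + 13.10·517.0)/730.9 = 108.0 mg/L.

108 mg/L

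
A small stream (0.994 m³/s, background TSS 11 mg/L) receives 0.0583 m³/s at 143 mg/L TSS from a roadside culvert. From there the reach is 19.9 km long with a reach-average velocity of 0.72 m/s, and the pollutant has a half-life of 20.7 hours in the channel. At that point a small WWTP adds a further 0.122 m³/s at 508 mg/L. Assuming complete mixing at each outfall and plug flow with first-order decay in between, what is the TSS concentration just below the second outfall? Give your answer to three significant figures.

65.5 mg/L

Conservation of mass: C = (0.9940·11.00 + 0.05830·143.0) / 1.052 = 19.27/1.052 = 18.31 mg/L; combined flow 1.052 m³/s.
Travel time t = 19.9·1000 / 0.72 = 27640 s = 7.677 h.
Half-life 20.7 h → k = ln 2 / 20.7 = 0.03349 h⁻¹ = 0.8036 d⁻¹.
Applying C = C₀e^(−kt): 18.31 × 0.7733 = 14.16 mg/L.
Second outfall: C = (1.052·14.16 + 0.1220·508.0)/1.174 = 65.47 mg/L.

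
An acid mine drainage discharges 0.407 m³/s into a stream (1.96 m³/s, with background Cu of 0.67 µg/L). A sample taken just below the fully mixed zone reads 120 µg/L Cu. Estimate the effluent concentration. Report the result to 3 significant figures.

Mass balance: 1.960·0.6700 + 0.4070·Cₑ = 2.367·120.0
→ Cₑ = (2.367·120.0 − 1.960·0.6700) / 0.4070 = 694.7 µg/L.

695 µg/L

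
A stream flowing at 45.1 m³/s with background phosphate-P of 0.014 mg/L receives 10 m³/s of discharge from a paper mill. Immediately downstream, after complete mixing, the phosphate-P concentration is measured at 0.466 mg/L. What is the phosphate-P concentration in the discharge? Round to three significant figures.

Mass balance: 45.10·0.01400 + 10.00·Cₑ = 55.10·0.4660
→ Cₑ = (55.10·0.4660 − 45.10·0.01400) / 10.00 = 2.505 mg/L.

2.50 mg/L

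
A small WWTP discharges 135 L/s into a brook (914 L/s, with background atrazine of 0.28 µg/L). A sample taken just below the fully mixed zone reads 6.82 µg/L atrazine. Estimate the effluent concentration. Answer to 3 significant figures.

Mass balance: 914.0·0.2800 + 135.0·Cₑ = 1049·6.820
→ Cₑ = (1049·6.820 − 914.0·0.2800) / 135.0 = 51.10 µg/L.

51.1 µg/L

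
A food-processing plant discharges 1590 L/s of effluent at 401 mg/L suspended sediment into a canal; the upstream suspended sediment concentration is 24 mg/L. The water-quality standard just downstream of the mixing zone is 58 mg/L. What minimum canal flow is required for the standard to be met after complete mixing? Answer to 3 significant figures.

16000 L/s

Set C_mix = 58: (Q·24.00 + 1590·401.0) / (Q + 1590) = 58
→ Q = 1590·(401.0 − 58)/(58 − 24.00) = 16040 L/s.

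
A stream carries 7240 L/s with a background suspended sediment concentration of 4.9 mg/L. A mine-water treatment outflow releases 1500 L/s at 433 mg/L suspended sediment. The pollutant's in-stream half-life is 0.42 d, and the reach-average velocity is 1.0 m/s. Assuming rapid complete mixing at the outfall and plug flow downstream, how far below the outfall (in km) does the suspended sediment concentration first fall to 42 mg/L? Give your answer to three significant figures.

Mass balance: C = (7240·4.900 + 1500·433.0) / 8740 = 685000/8740 = 78.37 mg/L.
Half-life 0.42 d → k = ln 2 / 0.42 = 1.650 d⁻¹.
Set 78.37·exp(−k·t) = 42 → t = ln(78.37/42)/k = 32660 s = 9.072 h.
Distance = v·t = 1.0·32660 = 32660 m = 32.66 km.

32.7 km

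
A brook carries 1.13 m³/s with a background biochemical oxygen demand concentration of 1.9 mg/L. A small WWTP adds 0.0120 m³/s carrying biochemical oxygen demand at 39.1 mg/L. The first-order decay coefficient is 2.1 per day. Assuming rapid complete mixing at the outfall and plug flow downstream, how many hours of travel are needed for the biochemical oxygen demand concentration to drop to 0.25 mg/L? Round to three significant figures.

After mixing, C = (1.130·1.900 + 0.01200·39.10) / 1.142 = 2.616/1.142 = 2.291 mg/L.
2.291·exp(−k·t) = 0.25 → t = ln(2.291/0.25)/k = 91140 s = 25.32 h.

25.3 h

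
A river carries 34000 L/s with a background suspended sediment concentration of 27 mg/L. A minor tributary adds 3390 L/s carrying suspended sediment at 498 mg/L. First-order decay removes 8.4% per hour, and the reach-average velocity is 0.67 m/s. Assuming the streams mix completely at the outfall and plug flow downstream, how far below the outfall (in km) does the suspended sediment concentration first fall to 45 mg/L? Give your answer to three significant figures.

12.0 km

Mixed concentration C = ΣQC/ΣQ = (34000·27.00 + 3390·498.0) / 37390 = 2606000/37390 = 69.70 mg/L.
8.4%/h lost → k = −ln(1 − 0.084) = 0.08774 h⁻¹.
Set 69.70·exp(−k·t) = 45 → t = ln(69.70/45)/k = 17950 s = 4.987 h.
Distance = v·t = 0.67·17950 = 12030 m = 12.03 km.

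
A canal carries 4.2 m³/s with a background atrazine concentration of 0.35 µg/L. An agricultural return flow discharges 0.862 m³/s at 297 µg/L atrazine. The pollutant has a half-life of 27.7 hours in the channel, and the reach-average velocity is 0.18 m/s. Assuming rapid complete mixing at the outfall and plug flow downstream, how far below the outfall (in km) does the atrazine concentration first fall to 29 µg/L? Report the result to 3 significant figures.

Conservation of mass: C = (4.200·0.3500 + 0.8620·297.0) / 5.062 = 257.5/5.062 = 50.87 µg/L.
Half-life 27.7 h → k = ln 2 / 27.7 = 0.02502 h⁻¹ = 0.6006 d⁻¹.
Set 50.87·exp(−k·t) = 29 → t = ln(50.87/29)/k = 80840 s = 22.46 h.
Distance = v·t = 0.18·80840 = 14550 m = 14.55 km.

14.6 km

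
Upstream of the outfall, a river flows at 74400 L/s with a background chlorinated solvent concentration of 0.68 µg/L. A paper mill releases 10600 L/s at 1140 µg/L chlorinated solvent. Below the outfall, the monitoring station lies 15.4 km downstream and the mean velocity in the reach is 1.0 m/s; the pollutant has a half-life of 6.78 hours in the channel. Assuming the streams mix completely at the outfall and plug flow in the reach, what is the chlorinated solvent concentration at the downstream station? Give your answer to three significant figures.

92.2 µg/L

Mixed concentration C = ΣQC/ΣQ = (74400·0.6800 + 10600·1140) / 85000 = 12130000/85000 = 142.8 µg/L.
Travel time t = 15.4·1000 / 1.0 = 15400 s = 4.278 h.
Half-life 6.78 h → k = ln 2 / 6.78 = 0.1022 h⁻¹ = 2.454 d⁻¹.
First-order decay: C = 142.8·exp(−k·t) = 142.8·0.6458 = 92.19 µg/L.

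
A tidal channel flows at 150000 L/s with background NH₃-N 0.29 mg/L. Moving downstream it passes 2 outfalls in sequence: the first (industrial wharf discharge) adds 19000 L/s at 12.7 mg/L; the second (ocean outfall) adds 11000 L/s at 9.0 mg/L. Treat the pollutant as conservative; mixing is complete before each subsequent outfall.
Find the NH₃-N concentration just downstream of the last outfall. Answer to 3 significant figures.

2.13 mg/L

After outfall 1: Q = 150000 + 19000 = 169000 L/s; C = (150000·0.2900 + 19000·12.70)/169000 = 1.685 mg/L.
After outfall 2: Q = 169000 + 11000 = 180000 L/s; C = (169000·1.685 + 11000·9.000)/180000 = 2.132 mg/L.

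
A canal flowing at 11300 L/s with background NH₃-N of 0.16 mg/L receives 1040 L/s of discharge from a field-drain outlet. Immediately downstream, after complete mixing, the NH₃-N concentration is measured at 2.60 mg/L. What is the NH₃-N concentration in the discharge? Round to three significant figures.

Mass balance: 11300·0.1600 + 1040·Cₑ = 12340·2.600
→ Cₑ = (12340·2.600 − 11300·0.1600) / 1040 = 29.11 mg/L.

29.1 mg/L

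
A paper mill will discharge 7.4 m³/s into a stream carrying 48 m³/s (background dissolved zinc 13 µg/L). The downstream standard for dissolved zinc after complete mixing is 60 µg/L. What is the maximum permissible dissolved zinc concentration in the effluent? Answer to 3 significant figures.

At the limit, (Qr·Cr + Qe·Cₑ)/(Qr + Qe) = 60:
Cₑ = (55.40·60 − 48.00·13.00) / 7.400 = 364.9 µg/L.

365 µg/L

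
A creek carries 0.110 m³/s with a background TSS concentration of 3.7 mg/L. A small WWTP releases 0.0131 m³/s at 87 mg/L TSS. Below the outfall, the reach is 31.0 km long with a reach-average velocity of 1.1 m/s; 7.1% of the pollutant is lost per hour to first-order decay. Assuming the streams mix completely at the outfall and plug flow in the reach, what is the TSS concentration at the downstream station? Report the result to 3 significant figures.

Conservation of mass: C = (0.1100·3.700 + 0.01310·87.00) / 0.1231 = 1.547/0.1231 = 12.56 mg/L.
Travel time t = 31.0·1000 / 1.1 = 28180 s = 7.828 h.
7.1%/h lost → k = −ln(1 − 0.071) = 0.07365 h⁻¹.
Decay over the reach: 12.56·exp(−kt) = 12.56·0.5618 = 7.059 mg/L.

7.06 mg/L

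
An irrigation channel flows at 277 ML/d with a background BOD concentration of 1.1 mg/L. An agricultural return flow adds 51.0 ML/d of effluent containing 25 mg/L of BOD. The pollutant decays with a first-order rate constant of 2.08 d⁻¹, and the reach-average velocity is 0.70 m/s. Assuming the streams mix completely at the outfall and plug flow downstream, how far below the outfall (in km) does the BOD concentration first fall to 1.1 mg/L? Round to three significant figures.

Mass balance: C = (277.0·1.100 + 51.00·25.00) / 328.0 = 1580/328.0 = 4.816 mg/L.
Set 4.816·exp(−k·t) = 1.1 → t = ln(4.816/1.1)/k = 61340 s = 17.04 h.
Distance = v·t = 0.70·61340 = 42940 m = 42.94 km.

42.9 km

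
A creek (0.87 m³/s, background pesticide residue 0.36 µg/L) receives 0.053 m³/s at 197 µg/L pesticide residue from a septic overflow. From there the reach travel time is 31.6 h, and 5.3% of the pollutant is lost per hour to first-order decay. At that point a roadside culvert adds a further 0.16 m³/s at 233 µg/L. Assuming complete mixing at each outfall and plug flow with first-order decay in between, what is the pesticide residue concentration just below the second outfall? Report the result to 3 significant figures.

36.2 µg/L

Mass balance: C = (0.8700·0.3600 + 0.05300·197.0) / 0.9230 = 10.75/0.9230 = 11.65 µg/L; combined flow 0.9230 m³/s.
5.3%/h lost → k = −ln(1 − 0.053) = 0.05446 h⁻¹.
Decay over the reach: 11.65·exp(−kt) = 11.65·0.1789 = 2.085 µg/L.
At the second outfall, C = (0.9230·2.085 + 0.1600·233.0) / (0.9230 + 0.1600) = 36.20 µg/L.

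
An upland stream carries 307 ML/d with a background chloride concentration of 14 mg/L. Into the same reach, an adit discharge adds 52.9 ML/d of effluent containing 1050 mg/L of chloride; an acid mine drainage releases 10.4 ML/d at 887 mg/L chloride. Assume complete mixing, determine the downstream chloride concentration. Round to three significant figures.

Mass balance: C = (307.0·14.00 + 52.90·1050 + 10.40·887.0) / 370.3 = 69070/370.3 = 186.5 mg/L.

187 mg/L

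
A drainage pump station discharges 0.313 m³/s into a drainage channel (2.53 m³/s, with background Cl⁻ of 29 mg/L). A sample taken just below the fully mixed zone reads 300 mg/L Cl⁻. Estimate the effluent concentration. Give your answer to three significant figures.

Mass balance: 2.530·29.00 + 0.3130·Cₑ = 2.843·300.0
→ Cₑ = (2.843·300.0 − 2.530·29.00) / 0.3130 = 2491 mg/L.

2490 mg/L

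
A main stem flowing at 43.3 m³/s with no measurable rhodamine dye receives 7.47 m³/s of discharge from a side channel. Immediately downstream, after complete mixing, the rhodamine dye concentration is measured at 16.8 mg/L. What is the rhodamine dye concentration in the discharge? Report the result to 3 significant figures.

114 mg/L

Mass balance: 43.30·0 + 7.470·Cₑ = 50.77·16.80
→ Cₑ = (50.77·16.80 − 43.30·0) / 7.470 = 114.2 mg/L.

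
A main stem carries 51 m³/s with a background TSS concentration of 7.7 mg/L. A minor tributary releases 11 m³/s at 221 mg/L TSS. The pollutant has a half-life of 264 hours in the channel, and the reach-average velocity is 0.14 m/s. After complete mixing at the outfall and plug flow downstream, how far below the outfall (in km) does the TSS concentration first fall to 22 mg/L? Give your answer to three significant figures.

140 km

Mixed concentration C = ΣQC/ΣQ = (51.00·7.700 + 11.00·221.0) / 62.00 = 2824/62.00 = 45.54 mg/L.
Half-life 264 h → k = ln 2 / 264 = 0.002626 h⁻¹ = 0.06301 d⁻¹.
Set 45.54·exp(−k·t) = 22 → t = ln(45.54/22)/k = 997700 s = 277.1 h.
Distance = v·t = 0.14·997700 = 139700 m = 139.7 km.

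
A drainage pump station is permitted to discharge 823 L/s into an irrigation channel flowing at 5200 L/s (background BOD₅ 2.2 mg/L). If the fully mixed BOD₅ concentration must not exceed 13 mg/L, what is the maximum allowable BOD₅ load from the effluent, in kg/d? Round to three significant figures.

Mass balance at the limit: 5200·2.200 + 823.0·Cₑ = 6023·13 → Cₑ = 81.24 mg/L.
823.0 L/s = 0.8230 m³/s. Load = 0.8230 m³/s × 81.24 g/m³ × 86 400 s/d = 5777 kg/d.

5780 kg/d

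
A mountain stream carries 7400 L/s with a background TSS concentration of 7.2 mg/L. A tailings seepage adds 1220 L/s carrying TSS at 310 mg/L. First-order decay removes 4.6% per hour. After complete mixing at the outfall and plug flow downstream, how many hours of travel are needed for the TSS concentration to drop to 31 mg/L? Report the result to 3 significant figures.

10.2 h

Mixed concentration C = ΣQC/ΣQ = (7400·7.200 + 1220·310.0) / 8620 = 431500/8620 = 50.06 mg/L.
4.6%/h lost → k = −ln(1 − 0.046) = 0.04709 h⁻¹.
50.06·exp(−k·t) = 31 → t = ln(50.06/31)/k = 36630 s = 10.17 h.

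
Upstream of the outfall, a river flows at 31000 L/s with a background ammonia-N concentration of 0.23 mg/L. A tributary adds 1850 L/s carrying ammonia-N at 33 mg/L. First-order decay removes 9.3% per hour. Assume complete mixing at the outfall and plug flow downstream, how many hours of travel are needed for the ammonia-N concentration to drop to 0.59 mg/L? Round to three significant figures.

12.9 h

Flow-weighted average: C = (31000·0.2300 + 1850·33.00) / 32850 = 68180/32850 = 2.075 mg/L.
9.3%/h lost → k = −ln(1 − 0.093) = 0.09761 h⁻¹.
2.075·exp(−k·t) = 0.59 → t = ln(2.075/0.59)/k = 46390 s = 12.89 h.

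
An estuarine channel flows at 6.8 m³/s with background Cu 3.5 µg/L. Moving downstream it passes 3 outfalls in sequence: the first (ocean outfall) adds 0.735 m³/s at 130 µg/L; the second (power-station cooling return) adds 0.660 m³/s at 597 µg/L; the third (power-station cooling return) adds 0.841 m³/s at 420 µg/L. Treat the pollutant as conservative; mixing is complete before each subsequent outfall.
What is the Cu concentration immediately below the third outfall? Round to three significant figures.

95.9 µg/L

Outfall 1: combined Q = 7.535 m³/s; C = (6.800·3.500 + 0.7350·130.0)/7.535 = 15.84 µg/L.
Outfall 2: combined Q = 8.195 m³/s; C = (7.535·15.84 + 0.6600·597.0)/8.195 = 62.64 µg/L.
Outfall 3: combined Q = 9.036 m³/s; C = (8.195·62.64 + 0.8410·420.0)/9.036 = 95.90 µg/L.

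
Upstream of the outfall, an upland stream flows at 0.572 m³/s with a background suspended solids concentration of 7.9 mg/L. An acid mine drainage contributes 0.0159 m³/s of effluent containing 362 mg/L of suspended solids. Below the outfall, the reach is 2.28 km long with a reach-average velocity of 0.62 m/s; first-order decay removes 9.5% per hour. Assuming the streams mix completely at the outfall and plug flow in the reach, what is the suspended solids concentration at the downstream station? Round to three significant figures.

15.8 mg/L

Conservation of mass: C = (0.5720·7.900 + 0.01590·362.0) / 0.5879 = 10.27/0.5879 = 17.48 mg/L.
Travel time t = 2.28·1000 / 0.62 = 3677 s = 1.022 h.
9.5%/h lost → k = −ln(1 − 0.095) = 0.09982 h⁻¹.
Applying C = C₀e^(−kt): 17.48 × 0.9031 = 15.78 mg/L.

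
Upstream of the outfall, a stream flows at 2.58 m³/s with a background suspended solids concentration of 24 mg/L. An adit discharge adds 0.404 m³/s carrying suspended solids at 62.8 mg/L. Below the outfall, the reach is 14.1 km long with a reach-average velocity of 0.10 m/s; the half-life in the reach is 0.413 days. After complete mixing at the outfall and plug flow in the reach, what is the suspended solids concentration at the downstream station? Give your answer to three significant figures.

Flow-weighted average: C = (2.580·24.00 + 0.4040·62.80) / 2.984 = 87.29/2.984 = 29.25 mg/L.
Travel time t = 14.1·1000 / 0.10 = 141000 s = 39.17 h.
Half-life 0.413 d → k = ln 2 / 0.413 = 1.678 d⁻¹.
Decay over the reach: 29.25·exp(−kt) = 29.25·0.06464 = 1.891 mg/L.

1.89 mg/L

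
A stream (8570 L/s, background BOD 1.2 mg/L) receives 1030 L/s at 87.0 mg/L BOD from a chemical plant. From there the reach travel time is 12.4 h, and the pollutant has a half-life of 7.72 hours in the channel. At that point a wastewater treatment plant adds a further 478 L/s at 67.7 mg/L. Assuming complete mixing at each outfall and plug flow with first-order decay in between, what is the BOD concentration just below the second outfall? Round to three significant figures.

Conservation of mass: C = (8570·1.200 + 1030·87.00) / 9600 = 99890/9600 = 10.41 mg/L; combined flow 9600 L/s.
Half-life 7.72 h → k = ln 2 / 7.72 = 0.08979 h⁻¹ = 2.155 d⁻¹.
Applying C = C₀e^(−kt): 10.41 × 0.3285 = 3.418 mg/L.
At the second outfall, C = (9600·3.418 + 478.0·67.70) / (9600 + 478.0) = 6.467 mg/L.

6.47 mg/L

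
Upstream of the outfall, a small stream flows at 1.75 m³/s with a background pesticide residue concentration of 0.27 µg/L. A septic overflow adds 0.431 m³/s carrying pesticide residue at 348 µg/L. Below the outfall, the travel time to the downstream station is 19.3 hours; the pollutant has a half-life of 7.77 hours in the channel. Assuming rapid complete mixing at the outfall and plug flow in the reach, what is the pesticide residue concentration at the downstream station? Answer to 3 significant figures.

Flow-weighted average: C = (1.750·0.2700 + 0.4310·348.0) / 2.181 = 150.5/2.181 = 68.99 µg/L.
Half-life 7.77 h → k = ln 2 / 7.77 = 0.08921 h⁻¹ = 2.141 d⁻¹.
Applying C = C₀e^(−kt): 68.99 × 0.1788 = 12.33 µg/L.

12.3 µg/L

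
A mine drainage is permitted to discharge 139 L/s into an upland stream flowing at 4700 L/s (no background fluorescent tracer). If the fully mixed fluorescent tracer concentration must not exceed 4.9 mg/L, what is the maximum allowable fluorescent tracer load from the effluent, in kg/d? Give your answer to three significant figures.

Mass balance at the limit: 4700·0 + 139.0·Cₑ = 4839·4.9 → Cₑ = 170.6 mg/L.
139.0 L/s = 0.1390 m³/s. Load = 0.1390 m³/s × 170.6 g/m³ × 86 400 s/d = 2049 kg/d.

2050 kg/d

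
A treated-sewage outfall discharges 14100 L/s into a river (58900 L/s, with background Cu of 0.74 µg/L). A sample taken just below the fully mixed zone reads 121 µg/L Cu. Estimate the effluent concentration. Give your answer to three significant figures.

Mass balance: 58900·0.7400 + 14100·Cₑ = 73000·121.0
→ Cₑ = (73000·121.0 − 58900·0.7400) / 14100 = 623.4 µg/L.

623 µg/L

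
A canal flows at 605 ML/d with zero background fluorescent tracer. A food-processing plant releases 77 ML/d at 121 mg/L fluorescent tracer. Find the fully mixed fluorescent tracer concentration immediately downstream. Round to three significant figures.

13.7 mg/L

After mixing, C = (605.0·0 + 77.00·121.0) / 682.0 = 9317/682.0 = 13.66 mg/L.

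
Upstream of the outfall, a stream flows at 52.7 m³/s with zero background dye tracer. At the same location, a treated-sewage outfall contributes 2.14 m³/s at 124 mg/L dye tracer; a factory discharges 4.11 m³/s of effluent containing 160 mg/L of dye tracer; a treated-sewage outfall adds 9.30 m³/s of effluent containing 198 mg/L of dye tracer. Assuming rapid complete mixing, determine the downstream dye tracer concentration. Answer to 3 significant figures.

40.5 mg/L

Conservation of mass: C = (52.70·0 + 2.140·124.0 + 4.110·160.0 + 9.300·198.0) / 68.25 = 2764/68.25 = 40.50 mg/L.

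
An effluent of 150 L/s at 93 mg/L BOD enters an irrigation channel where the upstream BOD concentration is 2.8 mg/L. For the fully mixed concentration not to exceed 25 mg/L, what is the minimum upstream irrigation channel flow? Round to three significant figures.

Set C_mix = 25: (Q·2.800 + 150.0·93.00) / (Q + 150.0) = 25
→ Q = 150.0·(93.00 − 25)/(25 − 2.800) = 459.5 L/s.

459 L/s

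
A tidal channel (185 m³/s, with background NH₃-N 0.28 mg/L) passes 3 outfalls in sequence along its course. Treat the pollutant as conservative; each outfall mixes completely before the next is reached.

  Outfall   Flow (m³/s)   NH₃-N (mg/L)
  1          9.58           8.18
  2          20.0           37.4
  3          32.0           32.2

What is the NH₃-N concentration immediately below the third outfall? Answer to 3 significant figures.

Below outfall 1: Q → 194.6 m³/s, C = (185.0·0.2800 + 9.580·8.180)/194.6 = 0.6690 mg/L.
Below outfall 2: Q → 214.6 m³/s, C = (194.6·0.6690 + 20.00·37.40)/214.6 = 4.092 mg/L.
Below outfall 3: Q → 246.6 m³/s, C = (214.6·4.092 + 32.00·32.20)/246.6 = 7.740 mg/L.

7.74 mg/L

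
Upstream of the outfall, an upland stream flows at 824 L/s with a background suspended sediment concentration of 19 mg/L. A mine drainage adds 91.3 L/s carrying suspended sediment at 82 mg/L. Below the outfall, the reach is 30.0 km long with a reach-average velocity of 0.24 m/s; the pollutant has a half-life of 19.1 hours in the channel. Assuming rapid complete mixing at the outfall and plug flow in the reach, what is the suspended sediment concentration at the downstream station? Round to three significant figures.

Mixed concentration C = ΣQC/ΣQ = (824.0·19.00 + 91.30·82.00) / 915.3 = 23140/915.3 = 25.28 mg/L.
Travel time t = 30.0·1000 / 0.24 = 125000 s = 34.72 h.
Half-life 19.1 h → k = ln 2 / 19.1 = 0.03629 h⁻¹ = 0.8710 d⁻¹.
Decay over the reach: 25.28·exp(−kt) = 25.28·0.2836 = 7.171 mg/L.

7.17 mg/L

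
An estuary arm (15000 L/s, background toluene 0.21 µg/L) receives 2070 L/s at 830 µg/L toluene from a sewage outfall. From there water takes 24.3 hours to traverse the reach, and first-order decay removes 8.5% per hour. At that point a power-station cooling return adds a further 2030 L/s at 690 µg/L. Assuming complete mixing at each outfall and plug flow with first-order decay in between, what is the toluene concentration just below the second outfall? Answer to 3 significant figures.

After mixing, C = (15000·0.2100 + 2070·830.0) / 17070 = 1721000/17070 = 100.8 µg/L; combined flow 17070 L/s.
8.5%/h lost → k = −ln(1 − 0.085) = 0.08883 h⁻¹.
Decay over the reach: 100.8·exp(−kt) = 100.8·0.1155 = 11.65 µg/L.
At the second outfall, C = (17070·11.65 + 2030·690.0) / (17070 + 2030) = 83.74 µg/L.

83.7 µg/L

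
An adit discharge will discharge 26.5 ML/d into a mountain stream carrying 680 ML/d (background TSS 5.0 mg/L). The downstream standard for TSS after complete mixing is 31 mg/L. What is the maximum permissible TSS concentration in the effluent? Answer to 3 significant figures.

698 mg/L

At the limit, (Qr·Cr + Qe·Cₑ)/(Qr + Qe) = 31:
Cₑ = (706.5·31 − 680.0·5.000) / 26.50 = 698.2 mg/L.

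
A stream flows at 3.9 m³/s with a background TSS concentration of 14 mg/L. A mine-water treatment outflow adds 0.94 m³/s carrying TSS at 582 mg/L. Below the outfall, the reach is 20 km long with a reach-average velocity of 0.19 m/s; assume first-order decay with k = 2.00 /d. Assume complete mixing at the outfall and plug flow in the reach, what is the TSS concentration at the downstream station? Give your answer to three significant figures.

Mixed concentration C = ΣQC/ΣQ = (3.900·14.00 + 0.9400·582.0) / 4.840 = 601.7/4.840 = 124.3 mg/L.
Travel time t = 20·1000 / 0.19 = 105300 s = 29.24 h.
Applying C = C₀e^(−kt): 124.3 × 0.08745 = 10.87 mg/L.

10.9 mg/L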